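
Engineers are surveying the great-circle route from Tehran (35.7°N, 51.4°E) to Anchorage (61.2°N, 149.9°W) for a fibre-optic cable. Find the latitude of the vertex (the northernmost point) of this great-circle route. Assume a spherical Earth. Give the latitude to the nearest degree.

The great circle lies in the plane with unit normal n̂ = (p₁ × p₂)/|p₁ × p₂|.
Here n̂_z ≈ +0.144; the vertex latitude is φ_max = arccos|n̂_z| ≈ 81.7°.
Check via Clairaut: cos φ_max = |cos φ₁| · sin C = cos(35.7°)·sin(10.2°) ≈ 0.144, again giving ≈ 81.7°.

≈ 82°N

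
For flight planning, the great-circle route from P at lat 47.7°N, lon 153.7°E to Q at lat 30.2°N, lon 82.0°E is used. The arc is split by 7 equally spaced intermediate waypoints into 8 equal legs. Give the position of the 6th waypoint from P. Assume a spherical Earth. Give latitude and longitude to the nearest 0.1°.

Write both endpoints as unit vectors p₁, p₂ with components (cos φ cos λ, cos φ sin λ, sin φ).
The central angle between the endpoints is δ = arccos(p₁·p₂) ≈ 0.983 rad (56.3°).
Interpolate at f = 6/8 with slerp weights a = sin((1−f)δ)/sin δ ≈ 0.292, b = sin(fδ)/sin δ ≈ 0.808.
p = a·p₁ + b·p₂ ≈ (-0.079, 0.779, 0.623); φ = arcsin(p_z) ≈ 38.50°, λ = atan2(p_y, p_x) ≈ 95.81°.

≈ lat 38.5°N, lon 95.8°E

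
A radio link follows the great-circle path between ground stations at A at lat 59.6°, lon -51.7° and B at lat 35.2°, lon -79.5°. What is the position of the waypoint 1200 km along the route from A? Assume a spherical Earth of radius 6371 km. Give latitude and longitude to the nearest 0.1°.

Write both endpoints as unit vectors p₁, p₂ with components (cos φ cos λ, cos φ sin λ, sin φ).
The central angle between the endpoints is δ = arccos(p₁·p₂) ≈ 0.530 rad (30.3°). The total great-circle distance is δ·R ≈ 0.530 × 6371 ≈ 3375 km, so the target fraction is f = 1200/3375 ≈ 0.356.
Interpolate at f ≈ 0.356 with slerp weights a = sin((1−f)δ)/sin δ ≈ 0.663, b = sin(fδ)/sin δ ≈ 0.371.
p = a·p₁ + b·p₂ ≈ (0.263, -0.561, 0.785); φ = arcsin(p_z) ≈ 51.73°, λ = atan2(p_y, p_x) ≈ -64.88°.

≈ lat 51.7°, lon -64.9°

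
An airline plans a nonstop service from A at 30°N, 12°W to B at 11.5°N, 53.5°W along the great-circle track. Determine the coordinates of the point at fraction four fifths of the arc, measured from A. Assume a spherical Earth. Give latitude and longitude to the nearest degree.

The haversine formula gives a central angle δ ≈ 0.745 rad (42.7°) between the endpoints.
Interpolate at f = 4/5 with slerp weights a = sin((1−f)δ)/sin δ ≈ 0.219, b = sin(fδ)/sin δ ≈ 0.828.
p = a·p₁ + b·p₂ ≈ (0.668, -0.692, 0.275); φ = arcsin(p_z) ≈ 15.93°, λ = atan2(p_y, p_x) ≈ -45.99°.

≈ 16°N, 46°W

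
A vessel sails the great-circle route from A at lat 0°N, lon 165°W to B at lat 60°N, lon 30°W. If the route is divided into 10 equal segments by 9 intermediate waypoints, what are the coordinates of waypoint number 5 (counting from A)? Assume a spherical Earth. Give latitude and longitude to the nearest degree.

Convert each endpoint to a unit vector on the sphere (x = cos φ cos λ, y = cos φ sin λ, z = sin φ).
The central angle between the endpoints is δ = arccos(p₁·p₂) ≈ 1.932 rad (110.7°).
Interpolate at f = 5/10 with slerp weights a = sin((1−f)δ)/sin δ ≈ 0.879, b = sin(fδ)/sin δ ≈ 0.879.
p = a·p₁ + b·p₂ ≈ (-0.469, -0.447, 0.762); φ = arcsin(p_z) ≈ 49.61°, λ = atan2(p_y, p_x) ≈ -136.32°.

≈ lat 50°N, lon 136°W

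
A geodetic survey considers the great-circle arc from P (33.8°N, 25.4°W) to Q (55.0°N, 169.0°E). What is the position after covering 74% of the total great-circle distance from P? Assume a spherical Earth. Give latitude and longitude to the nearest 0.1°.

Convert each endpoint to a unit vector on the sphere (x = cos φ cos λ, y = cos φ sin λ, z = sin φ).
The central angle between the endpoints is δ = arccos(p₁·p₂) ≈ 1.577 rad (90.3°).
Interpolate at f = 0.74 with slerp weights a = sin((1−f)δ)/sin δ ≈ 0.399, b = sin(fδ)/sin δ ≈ 0.920.
p = a·p₁ + b·p₂ ≈ (-0.219, -0.041, 0.975); φ = arcsin(p_z) ≈ 77.15°, λ = atan2(p_y, p_x) ≈ -169.26°.

≈ (77.1°N, 169.3°W)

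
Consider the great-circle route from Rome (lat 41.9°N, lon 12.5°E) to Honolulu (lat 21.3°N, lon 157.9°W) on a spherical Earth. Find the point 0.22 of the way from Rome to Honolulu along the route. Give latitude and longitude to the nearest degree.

Convert each endpoint to a unit vector on the sphere (x = cos φ cos λ, y = cos φ sin λ, z = sin φ).
The central angle between the endpoints is δ = arccos(p₁·p₂) ≈ 2.028 rad (116.2°).
Interpolate at f = 0.22 with slerp weights a = sin((1−f)δ)/sin δ ≈ 1.114, b = sin(fδ)/sin δ ≈ 0.481.
p = a·p₁ + b·p₂ ≈ (0.395, 0.011, 0.919); φ = arcsin(p_z) ≈ 66.75°, λ = atan2(p_y, p_x) ≈ 1.59°.

≈ lat 67°N, lon 2°E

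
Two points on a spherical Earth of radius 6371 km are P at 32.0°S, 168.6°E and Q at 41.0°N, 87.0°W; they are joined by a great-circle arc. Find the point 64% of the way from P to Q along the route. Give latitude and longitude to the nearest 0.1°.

≈ 18.6°N, 130.7°W

Convert each endpoint to a unit vector on the sphere (x = cos φ cos λ, y = cos φ sin λ, z = sin φ).
The central angle between the endpoints is δ = arccos(p₁·p₂) ≈ 2.102 rad (120.5°).
Interpolate at f = 0.64 with slerp weights a = sin((1−f)δ)/sin δ ≈ 0.796, b = sin(fδ)/sin δ ≈ 1.131.
p = a·p₁ + b·p₂ ≈ (-0.617, -0.719, 0.320); φ = arcsin(p_z) ≈ 18.65°, λ = atan2(p_y, p_x) ≈ -130.67°.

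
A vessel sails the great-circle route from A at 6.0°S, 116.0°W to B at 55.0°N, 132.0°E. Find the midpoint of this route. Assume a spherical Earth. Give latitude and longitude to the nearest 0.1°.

Write both endpoints as unit vectors p₁, p₂ with components (cos φ cos λ, cos φ sin λ, sin φ).
The central angle between the endpoints is δ = arccos(p₁·p₂) ≈ 1.875 rad (107.4°).
Interpolate at f = 1/2 with slerp weights a = sin((1−f)δ)/sin δ ≈ 0.845, b = sin(fδ)/sin δ ≈ 0.845.
p = a·p₁ + b·p₂ ≈ (-0.692, -0.395, 0.604); φ = arcsin(p_z) ≈ 37.13°, λ = atan2(p_y, p_x) ≈ -150.30°.

≈ 37.1°N, 150.3°W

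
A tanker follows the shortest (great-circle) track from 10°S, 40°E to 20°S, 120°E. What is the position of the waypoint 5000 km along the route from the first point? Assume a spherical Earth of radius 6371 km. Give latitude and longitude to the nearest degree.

Write both endpoints as unit vectors p₁, p₂ with components (cos φ cos λ, cos φ sin λ, sin φ).
The central angle between the endpoints is δ = arccos(p₁·p₂) ≈ 1.349 rad (77.3°). The total great-circle distance is δ·R ≈ 1.349 × 6371 ≈ 8594 km, so the target fraction is f = 5000/8594 ≈ 0.582.
Interpolate at f ≈ 0.582 with slerp weights a = sin((1−f)δ)/sin δ ≈ 0.548, b = sin(fδ)/sin δ ≈ 0.724.
p = a·p₁ + b·p₂ ≈ (0.073, 0.937, -0.343); φ = arcsin(p_z) ≈ -20.06°, λ = atan2(p_y, p_x) ≈ 85.54°.

≈ 20°S, 86°E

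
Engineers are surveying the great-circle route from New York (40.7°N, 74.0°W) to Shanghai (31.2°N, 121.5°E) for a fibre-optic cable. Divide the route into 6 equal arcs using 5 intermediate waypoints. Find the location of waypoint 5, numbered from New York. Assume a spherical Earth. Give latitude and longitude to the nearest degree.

≈ (48°N, 127°E)

The haversine formula gives a central angle δ ≈ 1.862 rad (106.7°) between the endpoints.
Interpolate at f = 5/6 with slerp weights a = sin((1−f)δ)/sin δ ≈ 0.319, b = sin(fδ)/sin δ ≈ 1.044.
p = a·p₁ + b·p₂ ≈ (-0.400, 0.529, 0.749); φ = arcsin(p_z) ≈ 48.47°, λ = atan2(p_y, p_x) ≈ 127.09°.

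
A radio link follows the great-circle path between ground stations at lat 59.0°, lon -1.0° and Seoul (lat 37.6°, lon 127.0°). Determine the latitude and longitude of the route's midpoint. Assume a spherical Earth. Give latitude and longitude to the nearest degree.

Write both endpoints as unit vectors p₁, p₂ with components (cos φ cos λ, cos φ sin λ, sin φ).
The central angle between the endpoints is δ = arccos(p₁·p₂) ≈ 1.296 rad (74.2°).
Interpolate at f = 1/2 with slerp weights a = sin((1−f)δ)/sin δ ≈ 0.627, b = sin(fδ)/sin δ ≈ 0.627.
p = a·p₁ + b·p₂ ≈ (0.024, 0.391, 0.920); φ = arcsin(p_z) ≈ 66.93°, λ = atan2(p_y, p_x) ≈ 86.50°.

≈ lat 67°, lon 87°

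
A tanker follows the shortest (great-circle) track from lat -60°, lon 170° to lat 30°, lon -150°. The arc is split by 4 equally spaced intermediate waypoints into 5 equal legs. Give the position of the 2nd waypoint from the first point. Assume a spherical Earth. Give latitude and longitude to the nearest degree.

Write both endpoints as unit vectors p₁, p₂ with components (cos φ cos λ, cos φ sin λ, sin φ).
The central angle between the endpoints is δ = arccos(p₁·p₂) ≈ 1.672 rad (95.8°).
Interpolate at f = 2/5 with slerp weights a = sin((1−f)δ)/sin δ ≈ 0.848, b = sin(fδ)/sin δ ≈ 0.623.
p = a·p₁ + b·p₂ ≈ (-0.885, -0.196, -0.422); φ = arcsin(p_z) ≈ -24.99°, λ = atan2(p_y, p_x) ≈ -167.49°.

≈ lat -25°, lon -167°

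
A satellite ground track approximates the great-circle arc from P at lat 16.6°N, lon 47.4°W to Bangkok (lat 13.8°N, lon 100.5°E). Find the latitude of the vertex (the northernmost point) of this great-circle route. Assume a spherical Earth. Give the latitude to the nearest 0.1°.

≈ 44.5°N

The great circle lies in the plane with unit normal n̂ = (p₁ × p₂)/|p₁ × p₂|.
Here n̂_z ≈ +0.713; the vertex latitude is φ_max = arccos|n̂_z| ≈ 44.5°.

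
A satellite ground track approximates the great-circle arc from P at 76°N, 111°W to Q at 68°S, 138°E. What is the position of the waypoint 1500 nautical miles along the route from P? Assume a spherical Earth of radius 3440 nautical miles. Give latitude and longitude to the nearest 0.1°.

≈ 58.5°N, 162.4°W

Convert each endpoint to a unit vector on the sphere (x = cos φ cos λ, y = cos φ sin λ, z = sin φ).
The central angle between the endpoints is δ = arccos(p₁·p₂) ≈ 2.771 rad (158.8°). The total great-circle distance is δ·R ≈ 2.771 × 3440 ≈ 9532 nmi, so the target fraction is f = 1500/9532 ≈ 0.157.
Interpolate at f ≈ 0.157 with slerp weights a = sin((1−f)δ)/sin δ ≈ 1.994, b = sin(fδ)/sin δ ≈ 1.166.
p = a·p₁ + b·p₂ ≈ (-0.498, -0.158, 0.853); φ = arcsin(p_z) ≈ 58.54°, λ = atan2(p_y, p_x) ≈ -162.39°.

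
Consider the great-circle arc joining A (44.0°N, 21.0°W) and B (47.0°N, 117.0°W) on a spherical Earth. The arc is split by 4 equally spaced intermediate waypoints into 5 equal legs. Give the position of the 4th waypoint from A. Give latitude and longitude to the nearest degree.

Convert each endpoint to a unit vector on the sphere (x = cos φ cos λ, y = cos φ sin λ, z = sin φ).
The central angle between the endpoints is δ = arccos(p₁·p₂) ≈ 1.096 rad (62.8°).
Interpolate at f = 4/5 with slerp weights a = sin((1−f)δ)/sin δ ≈ 0.245, b = sin(fδ)/sin δ ≈ 0.864.
p = a·p₁ + b·p₂ ≈ (-0.103, -0.588, 0.802); φ = arcsin(p_z) ≈ 53.32°, λ = atan2(p_y, p_x) ≈ -99.97°.

≈ (53°N, 100°W)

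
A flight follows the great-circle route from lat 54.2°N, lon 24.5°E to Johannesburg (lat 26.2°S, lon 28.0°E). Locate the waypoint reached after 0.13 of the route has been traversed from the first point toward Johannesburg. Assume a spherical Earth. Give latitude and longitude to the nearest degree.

Write both endpoints as unit vectors p₁, p₂ with components (cos φ cos λ, cos φ sin λ, sin φ).
The central angle between the endpoints is δ = arccos(p₁·p₂) ≈ 1.404 rad (80.5°).
Interpolate at f = 0.13 with slerp weights a = sin((1−f)δ)/sin δ ≈ 0.953, b = sin(fδ)/sin δ ≈ 0.184.
p = a·p₁ + b·p₂ ≈ (0.653, 0.309, 0.692); φ = arcsin(p_z) ≈ 43.75°, λ = atan2(p_y, p_x) ≈ 25.30°.

≈ lat 44°N, lon 25°E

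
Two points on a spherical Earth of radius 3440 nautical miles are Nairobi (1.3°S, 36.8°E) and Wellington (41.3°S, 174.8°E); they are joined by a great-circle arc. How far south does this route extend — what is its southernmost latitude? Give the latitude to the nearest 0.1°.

≈ 53.2°S

The great circle lies in the plane with unit normal n̂ = (p₁ × p₂)/|p₁ × p₂|.
Here n̂_z ≈ +0.599; the vertex latitude is φ_max = arccos|n̂_z| ≈ 53.2°.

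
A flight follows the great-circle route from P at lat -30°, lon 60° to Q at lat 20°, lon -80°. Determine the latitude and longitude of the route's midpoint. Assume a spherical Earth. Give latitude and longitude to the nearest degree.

Convert each endpoint to a unit vector on the sphere (x = cos φ cos λ, y = cos φ sin λ, z = sin φ).
The central angle between the endpoints is δ = arccos(p₁·p₂) ≈ 2.489 rad (142.6°).
Interpolate at f = 1/2 with slerp weights a = sin((1−f)δ)/sin δ ≈ 1.560, b = sin(fδ)/sin δ ≈ 1.560.
p = a·p₁ + b·p₂ ≈ (0.930, -0.274, -0.246); φ = arcsin(p_z) ≈ -14.26°, λ = atan2(p_y, p_x) ≈ -16.40°.

≈ lat -14°, lon -16°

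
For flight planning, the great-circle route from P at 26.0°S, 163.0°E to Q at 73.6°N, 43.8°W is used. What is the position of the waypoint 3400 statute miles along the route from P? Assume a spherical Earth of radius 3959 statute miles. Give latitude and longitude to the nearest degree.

Write both endpoints as unit vectors p₁, p₂ with components (cos φ cos λ, cos φ sin λ, sin φ).
The central angle between the endpoints is δ = arccos(p₁·p₂) ≈ 2.274 rad (130.3°). The total great-circle distance is δ·R ≈ 2.274 × 3959 ≈ 9005 mi, so the target fraction is f = 3400/9005 ≈ 0.378.
Interpolate at f ≈ 0.378 with slerp weights a = sin((1−f)δ)/sin δ ≈ 1.296, b = sin(fδ)/sin δ ≈ 0.993.
p = a·p₁ + b·p₂ ≈ (-0.911, 0.146, 0.384); φ = arcsin(p_z) ≈ 22.61°, λ = atan2(p_y, p_x) ≈ 170.87°.

≈ 23°N, 171°E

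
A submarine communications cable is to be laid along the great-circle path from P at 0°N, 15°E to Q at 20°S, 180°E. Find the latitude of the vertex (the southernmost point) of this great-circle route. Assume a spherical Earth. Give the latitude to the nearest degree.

≈ 55°S

The great circle lies in the plane with unit normal n̂ = (p₁ × p₂)/|p₁ × p₂|.
Here n̂_z ≈ +0.580; the vertex latitude is φ_max = arccos|n̂_z| ≈ 54.6°.
Check via Clairaut: cos φ_max = |cos φ₁| · sin C = cos(0.0°)·sin(144.6°) ≈ 0.580, again giving ≈ 54.6°.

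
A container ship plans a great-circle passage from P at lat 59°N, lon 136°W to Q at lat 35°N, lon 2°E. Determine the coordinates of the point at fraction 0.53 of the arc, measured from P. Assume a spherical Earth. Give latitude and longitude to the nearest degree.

Convert each endpoint to a unit vector on the sphere (x = cos φ cos λ, y = cos φ sin λ, z = sin φ).
The central angle between the endpoints is δ = arccos(p₁·p₂) ≈ 1.392 rad (79.7°).
Interpolate at f = 0.53 with slerp weights a = sin((1−f)δ)/sin δ ≈ 0.618, b = sin(fδ)/sin δ ≈ 0.683.
p = a·p₁ + b·p₂ ≈ (0.330, -0.202, 0.922); φ = arcsin(p_z) ≈ 67.22°, λ = atan2(p_y, p_x) ≈ -31.40°.

≈ lat 67°N, lon 31°W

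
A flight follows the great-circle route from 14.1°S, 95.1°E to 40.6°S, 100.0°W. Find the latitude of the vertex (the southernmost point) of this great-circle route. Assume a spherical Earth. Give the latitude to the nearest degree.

The great circle lies in the plane with unit normal n̂ = (p₁ × p₂)/|p₁ × p₂|.
Here n̂_z ≈ +0.230; the vertex latitude is φ_max = arccos|n̂_z| ≈ 76.7°.
Check via Clairaut: cos φ_max = |cos φ₁| · sin C = cos(14.1°)·sin(166.3°) ≈ 0.230, again giving ≈ 76.7°.

≈ 77°S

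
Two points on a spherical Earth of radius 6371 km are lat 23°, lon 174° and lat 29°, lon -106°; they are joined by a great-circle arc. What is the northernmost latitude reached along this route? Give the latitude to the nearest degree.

≈ 33°

The great circle lies in the plane with unit normal n̂ = (p₁ × p₂)/|p₁ × p₂|.
Here n̂_z ≈ +0.840; the vertex latitude is φ_max = arccos|n̂_z| ≈ 32.9°.
Check via Clairaut: cos φ_max = |cos φ₁| · sin C = cos(23.0°)·sin(65.8°) ≈ 0.840, again giving ≈ 32.9°.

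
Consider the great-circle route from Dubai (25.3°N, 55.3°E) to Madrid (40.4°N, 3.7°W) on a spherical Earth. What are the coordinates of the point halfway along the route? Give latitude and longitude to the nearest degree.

≈ 37°N, 29°E

Convert each endpoint to a unit vector on the sphere (x = cos φ cos λ, y = cos φ sin λ, z = sin φ).
The central angle between the endpoints is δ = arccos(p₁·p₂) ≈ 0.887 rad (50.8°).
Interpolate at f = 1/2 with slerp weights a = sin((1−f)δ)/sin δ ≈ 0.554, b = sin(fδ)/sin δ ≈ 0.554.
p = a·p₁ + b·p₂ ≈ (0.706, 0.384, 0.595); φ = arcsin(p_z) ≈ 36.54°, λ = atan2(p_y, p_x) ≈ 28.57°.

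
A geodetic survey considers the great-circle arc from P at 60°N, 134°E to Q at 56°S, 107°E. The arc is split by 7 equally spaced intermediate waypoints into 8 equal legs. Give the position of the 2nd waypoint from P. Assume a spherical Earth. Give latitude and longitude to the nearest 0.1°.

≈ 31.2°N, 124.5°E

Write both endpoints as unit vectors p₁, p₂ with components (cos φ cos λ, cos φ sin λ, sin φ).
The central angle between the endpoints is δ = arccos(p₁·p₂) ≈ 2.059 rad (118.0°).
Interpolate at f = 2/8 with slerp weights a = sin((1−f)δ)/sin δ ≈ 1.132, b = sin(fδ)/sin δ ≈ 0.557.
p = a·p₁ + b·p₂ ≈ (-0.484, 0.705, 0.518); φ = arcsin(p_z) ≈ 31.20°, λ = atan2(p_y, p_x) ≈ 124.48°.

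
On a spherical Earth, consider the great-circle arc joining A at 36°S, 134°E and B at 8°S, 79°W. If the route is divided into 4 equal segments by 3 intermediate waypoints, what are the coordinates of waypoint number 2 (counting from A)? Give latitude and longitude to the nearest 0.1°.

≈ 53.4°S, 133.7°W

Write both endpoints as unit vectors p₁, p₂ with components (cos φ cos λ, cos φ sin λ, sin φ).
The central angle between the endpoints is δ = arccos(p₁·p₂) ≈ 2.202 rad (126.2°).
Interpolate at f = 2/4 with slerp weights a = sin((1−f)δ)/sin δ ≈ 1.104, b = sin(fδ)/sin δ ≈ 1.104.
p = a·p₁ + b·p₂ ≈ (-0.412, -0.431, -0.803); φ = arcsin(p_z) ≈ -53.41°, λ = atan2(p_y, p_x) ≈ -133.72°.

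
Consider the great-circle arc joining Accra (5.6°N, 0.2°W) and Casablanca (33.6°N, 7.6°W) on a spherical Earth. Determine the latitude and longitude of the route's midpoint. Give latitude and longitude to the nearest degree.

The haversine formula gives a central angle δ ≈ 0.503 rad (28.8°) between the endpoints.
Interpolate at f = 1/2 with slerp weights a = sin((1−f)δ)/sin δ ≈ 0.516, b = sin(fδ)/sin δ ≈ 0.516.
p = a·p₁ + b·p₂ ≈ (0.940, -0.059, 0.336); φ = arcsin(p_z) ≈ 19.64°, λ = atan2(p_y, p_x) ≈ -3.57°.

≈ 20°N, 4°W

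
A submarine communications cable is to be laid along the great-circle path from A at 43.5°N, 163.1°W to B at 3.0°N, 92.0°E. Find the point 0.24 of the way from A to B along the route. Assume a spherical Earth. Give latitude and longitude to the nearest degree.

From cos δ = sin φ₁ sin φ₂ + cos φ₁ cos φ₂ cos Δλ, the central angle is δ ≈ 1.722 rad (98.6°).
Interpolate at f = 0.24 with slerp weights a = sin((1−f)δ)/sin δ ≈ 0.977, b = sin(fδ)/sin δ ≈ 0.406.
p = a·p₁ + b·p₂ ≈ (-0.692, 0.199, 0.694); φ = arcsin(p_z) ≈ 43.92°, λ = atan2(p_y, p_x) ≈ 163.93°.

≈ 44°N, 164°E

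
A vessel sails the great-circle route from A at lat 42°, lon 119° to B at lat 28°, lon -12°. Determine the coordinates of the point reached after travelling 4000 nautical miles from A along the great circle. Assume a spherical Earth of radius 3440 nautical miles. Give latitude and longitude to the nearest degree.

≈ lat 50°, lon 14°

Convert each endpoint to a unit vector on the sphere (x = cos φ cos λ, y = cos φ sin λ, z = sin φ).
The central angle between the endpoints is δ = arccos(p₁·p₂) ≈ 1.687 rad (96.7°). The total great-circle distance is δ·R ≈ 1.687 × 3440 ≈ 5805 nmi, so the target fraction is f = 4000/5805 ≈ 0.689.
Interpolate at f ≈ 0.689 with slerp weights a = sin((1−f)δ)/sin δ ≈ 0.504, b = sin(fδ)/sin δ ≈ 0.924.
p = a·p₁ + b·p₂ ≈ (0.616, 0.158, 0.771); φ = arcsin(p_z) ≈ 50.47°, λ = atan2(p_y, p_x) ≈ 14.39°.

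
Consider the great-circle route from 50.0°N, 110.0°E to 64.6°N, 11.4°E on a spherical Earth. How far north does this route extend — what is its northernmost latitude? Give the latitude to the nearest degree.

The great circle lies in the plane with unit normal n̂ = (p₁ × p₂)/|p₁ × p₂|.
Here n̂_z ≈ -0.359; the vertex latitude is φ_max = arccos|n̂_z| ≈ 69.0°.

≈ 69°N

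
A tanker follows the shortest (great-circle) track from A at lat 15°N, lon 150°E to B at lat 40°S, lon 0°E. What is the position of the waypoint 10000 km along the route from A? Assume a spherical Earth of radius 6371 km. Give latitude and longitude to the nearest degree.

Convert each endpoint to a unit vector on the sphere (x = cos φ cos λ, y = cos φ sin λ, z = sin φ).
The central angle between the endpoints is δ = arccos(p₁·p₂) ≈ 2.510 rad (143.8°). The total great-circle distance is δ·R ≈ 2.510 × 6371 ≈ 15992 km, so the target fraction is f = 10000/15992 ≈ 0.625.
Interpolate at f ≈ 0.625 with slerp weights a = sin((1−f)δ)/sin δ ≈ 1.369, b = sin(fδ)/sin δ ≈ 1.694.
p = a·p₁ + b·p₂ ≈ (0.153, 0.661, -0.735); φ = arcsin(p_z) ≈ -47.28°, λ = atan2(p_y, p_x) ≈ 76.98°.

≈ lat 47°S, lon 77°E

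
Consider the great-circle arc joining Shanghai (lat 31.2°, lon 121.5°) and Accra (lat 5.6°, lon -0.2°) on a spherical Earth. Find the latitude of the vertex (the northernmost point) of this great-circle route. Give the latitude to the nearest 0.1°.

The great circle lies in the plane with unit normal n̂ = (p₁ × p₂)/|p₁ × p₂|.
Here n̂_z ≈ -0.789; the vertex latitude is φ_max = arccos|n̂_z| ≈ 37.9°.

≈ 37.9°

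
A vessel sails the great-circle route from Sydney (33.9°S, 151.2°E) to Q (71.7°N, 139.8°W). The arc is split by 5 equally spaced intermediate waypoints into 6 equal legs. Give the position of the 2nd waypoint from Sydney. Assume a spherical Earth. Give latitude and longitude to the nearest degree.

≈ (3°N, 163°E)

The haversine formula gives a central angle δ ≈ 2.022 rad (115.9°) between the endpoints.
Interpolate at f = 2/6 with slerp weights a = sin((1−f)δ)/sin δ ≈ 1.084, b = sin(fδ)/sin δ ≈ 0.694.
p = a·p₁ + b·p₂ ≈ (-0.955, 0.293, 0.054); φ = arcsin(p_z) ≈ 3.10°, λ = atan2(p_y, p_x) ≈ 162.95°.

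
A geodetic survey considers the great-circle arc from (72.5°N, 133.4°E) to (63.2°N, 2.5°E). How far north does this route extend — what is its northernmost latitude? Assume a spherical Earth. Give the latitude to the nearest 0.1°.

The great circle lies in the plane with unit normal n̂ = (p₁ × p₂)/|p₁ × p₂|.
Here n̂_z ≈ -0.158; the vertex latitude is φ_max = arccos|n̂_z| ≈ 80.9°.

≈ 80.9°N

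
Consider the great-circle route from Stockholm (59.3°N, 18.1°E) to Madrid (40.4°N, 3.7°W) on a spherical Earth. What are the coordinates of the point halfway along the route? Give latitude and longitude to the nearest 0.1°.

≈ 50.3°N, 5.0°E

From cos δ = sin φ₁ sin φ₂ + cos φ₁ cos φ₂ cos Δλ, the central angle is δ ≈ 0.407 rad (23.3°).
Interpolate at f = 1/2 with slerp weights a = sin((1−f)δ)/sin δ ≈ 0.511, b = sin(fδ)/sin δ ≈ 0.511.
p = a·p₁ + b·p₂ ≈ (0.636, 0.056, 0.770); φ = arcsin(p_z) ≈ 50.34°, λ = atan2(p_y, p_x) ≈ 5.02°.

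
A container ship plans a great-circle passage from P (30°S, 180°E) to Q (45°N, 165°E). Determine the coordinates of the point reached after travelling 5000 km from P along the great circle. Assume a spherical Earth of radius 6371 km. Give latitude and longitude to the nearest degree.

Convert each endpoint to a unit vector on the sphere (x = cos φ cos λ, y = cos φ sin λ, z = sin φ).
The central angle between the endpoints is δ = arccos(p₁·p₂) ≈ 1.331 rad (76.2°). The total great-circle distance is δ·R ≈ 1.331 × 6371 ≈ 8477 km, so the target fraction is f = 5000/8477 ≈ 0.590.
Interpolate at f ≈ 0.590 with slerp weights a = sin((1−f)δ)/sin δ ≈ 0.534, b = sin(fδ)/sin δ ≈ 0.728.
p = a·p₁ + b·p₂ ≈ (-0.960, 0.133, 0.247); φ = arcsin(p_z) ≈ 14.32°, λ = atan2(p_y, p_x) ≈ 172.10°.

≈ (14°N, 172°E)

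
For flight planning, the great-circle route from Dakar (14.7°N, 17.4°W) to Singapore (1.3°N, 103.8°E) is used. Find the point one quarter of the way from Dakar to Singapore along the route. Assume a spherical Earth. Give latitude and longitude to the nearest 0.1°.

≈ (17.8°N, 13.6°E)

Convert each endpoint to a unit vector on the sphere (x = cos φ cos λ, y = cos φ sin λ, z = sin φ).
The central angle between the endpoints is δ = arccos(p₁·p₂) ≈ 2.089 rad (119.7°).
Interpolate at f = 1/4 with slerp weights a = sin((1−f)δ)/sin δ ≈ 1.151, b = sin(fδ)/sin δ ≈ 0.574.
p = a·p₁ + b·p₂ ≈ (0.925, 0.224, 0.305); φ = arcsin(p_z) ≈ 17.76°, λ = atan2(p_y, p_x) ≈ 13.63°.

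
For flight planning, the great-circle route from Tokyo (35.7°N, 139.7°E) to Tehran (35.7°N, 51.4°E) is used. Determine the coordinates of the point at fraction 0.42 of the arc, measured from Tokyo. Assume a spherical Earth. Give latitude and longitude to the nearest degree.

Write both endpoints as unit vectors p₁, p₂ with components (cos φ cos λ, cos φ sin λ, sin φ).
The central angle between the endpoints is δ = arccos(p₁·p₂) ≈ 1.202 rad (68.9°).
Interpolate at f = 0.42 with slerp weights a = sin((1−f)δ)/sin δ ≈ 0.688, b = sin(fδ)/sin δ ≈ 0.519.
p = a·p₁ + b·p₂ ≈ (-0.164, 0.691, 0.704); φ = arcsin(p_z) ≈ 44.78°, λ = atan2(p_y, p_x) ≈ 103.33°.

≈ 45°N, 103°E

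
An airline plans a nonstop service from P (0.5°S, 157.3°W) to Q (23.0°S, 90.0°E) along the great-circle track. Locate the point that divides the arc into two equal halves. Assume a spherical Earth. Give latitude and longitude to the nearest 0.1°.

≈ (20.5°S, 149.9°E)

Write both endpoints as unit vectors p₁, p₂ with components (cos φ cos λ, cos φ sin λ, sin φ).
The central angle between the endpoints is δ = arccos(p₁·p₂) ≈ 1.930 rad (110.6°).
Interpolate at f = 1/2 with slerp weights a = sin((1−f)δ)/sin δ ≈ 0.878, b = sin(fδ)/sin δ ≈ 0.878.
p = a·p₁ + b·p₂ ≈ (-0.810, 0.470, -0.351); φ = arcsin(p_z) ≈ -20.54°, λ = atan2(p_y, p_x) ≈ 149.91°.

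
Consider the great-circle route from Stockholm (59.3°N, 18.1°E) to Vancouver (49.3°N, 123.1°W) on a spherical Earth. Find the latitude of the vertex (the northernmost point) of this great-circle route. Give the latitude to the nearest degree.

≈ 77°N

The great circle lies in the plane with unit normal n̂ = (p₁ × p₂)/|p₁ × p₂|.
Here n̂_z ≈ -0.227; the vertex latitude is φ_max = arccos|n̂_z| ≈ 76.9°.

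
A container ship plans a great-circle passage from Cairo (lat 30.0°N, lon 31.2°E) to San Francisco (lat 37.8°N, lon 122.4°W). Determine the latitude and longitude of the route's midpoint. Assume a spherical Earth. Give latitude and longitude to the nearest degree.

≈ lat 71°N, lon 35°W

From cos δ = sin φ₁ sin φ₂ + cos φ₁ cos φ₂ cos Δλ, the central angle is δ ≈ 1.882 rad (107.8°).
Interpolate at f = 1/2 with slerp weights a = sin((1−f)δ)/sin δ ≈ 0.849, b = sin(fδ)/sin δ ≈ 0.849.
p = a·p₁ + b·p₂ ≈ (0.269, -0.186, 0.945); φ = arcsin(p_z) ≈ 70.90°, λ = atan2(p_y, p_x) ≈ -34.55°.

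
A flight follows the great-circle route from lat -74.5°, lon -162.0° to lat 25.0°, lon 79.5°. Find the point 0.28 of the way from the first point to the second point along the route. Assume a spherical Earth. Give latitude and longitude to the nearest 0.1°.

≈ lat -58.4°, lon 111.2°

From cos δ = sin φ₁ sin φ₂ + cos φ₁ cos φ₂ cos Δλ, the central angle is δ ≈ 2.121 rad (121.5°).
Interpolate at f = 0.28 with slerp weights a = sin((1−f)δ)/sin δ ≈ 1.172, b = sin(fδ)/sin δ ≈ 0.656.
p = a·p₁ + b·p₂ ≈ (-0.189, 0.488, -0.852); φ = arcsin(p_z) ≈ -58.42°, λ = atan2(p_y, p_x) ≈ 111.21°.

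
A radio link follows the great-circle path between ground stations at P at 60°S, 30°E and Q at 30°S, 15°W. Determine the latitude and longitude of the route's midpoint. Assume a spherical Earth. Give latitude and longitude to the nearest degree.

Convert each endpoint to a unit vector on the sphere (x = cos φ cos λ, y = cos φ sin λ, z = sin φ).
The central angle between the endpoints is δ = arccos(p₁·p₂) ≈ 0.739 rad (42.3°).
Interpolate at f = 1/2 with slerp weights a = sin((1−f)δ)/sin δ ≈ 0.536, b = sin(fδ)/sin δ ≈ 0.536.
p = a·p₁ + b·p₂ ≈ (0.681, 0.014, -0.732); φ = arcsin(p_z) ≈ -47.09°, λ = atan2(p_y, p_x) ≈ 1.17°.

≈ 47°S, 1°E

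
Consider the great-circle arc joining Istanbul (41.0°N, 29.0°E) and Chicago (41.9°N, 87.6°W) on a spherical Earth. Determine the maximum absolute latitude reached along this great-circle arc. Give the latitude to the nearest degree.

The great circle lies in the plane with unit normal n̂ = (p₁ × p₂)/|p₁ × p₂|.
Here n̂_z ≈ -0.511; the vertex latitude is φ_max = arccos|n̂_z| ≈ 59.3°.
Check via Clairaut: cos φ_max = |cos φ₁| · sin C = cos(41.0°)·sin(42.6°) ≈ 0.511, again giving ≈ 59.3°.

≈ 59°N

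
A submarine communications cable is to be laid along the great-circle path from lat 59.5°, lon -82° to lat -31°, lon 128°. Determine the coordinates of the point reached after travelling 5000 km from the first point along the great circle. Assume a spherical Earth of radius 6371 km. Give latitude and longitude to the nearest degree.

Write both endpoints as unit vectors p₁, p₂ with components (cos φ cos λ, cos φ sin λ, sin φ).
The central angle between the endpoints is δ = arccos(p₁·p₂) ≈ 2.533 rad (145.1°). The total great-circle distance is δ·R ≈ 2.533 × 6371 ≈ 16139 km, so the target fraction is f = 5000/16139 ≈ 0.310.
Interpolate at f ≈ 0.310 with slerp weights a = sin((1−f)δ)/sin δ ≈ 1.722, b = sin(fδ)/sin δ ≈ 1.236.
p = a·p₁ + b·p₂ ≈ (-0.531, -0.030, 0.847); φ = arcsin(p_z) ≈ 57.88°, λ = atan2(p_y, p_x) ≈ -176.73°.

≈ lat 58°, lon -177°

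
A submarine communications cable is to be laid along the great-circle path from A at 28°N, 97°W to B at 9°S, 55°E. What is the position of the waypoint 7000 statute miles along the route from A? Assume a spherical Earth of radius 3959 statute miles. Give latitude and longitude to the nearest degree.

From cos δ = sin φ₁ sin φ₂ + cos φ₁ cos φ₂ cos Δλ, the central angle is δ ≈ 2.574 rad (147.5°). The total great-circle distance is δ·R ≈ 2.574 × 3959 ≈ 10192 mi, so the target fraction is f = 7000/10192 ≈ 0.687.
Interpolate at f ≈ 0.687 with slerp weights a = sin((1−f)δ)/sin δ ≈ 1.343, b = sin(fδ)/sin δ ≈ 1.825.
p = a·p₁ + b·p₂ ≈ (0.889, 0.299, 0.345); φ = arcsin(p_z) ≈ 20.19°, λ = atan2(p_y, p_x) ≈ 18.60°.

≈ 20°N, 19°E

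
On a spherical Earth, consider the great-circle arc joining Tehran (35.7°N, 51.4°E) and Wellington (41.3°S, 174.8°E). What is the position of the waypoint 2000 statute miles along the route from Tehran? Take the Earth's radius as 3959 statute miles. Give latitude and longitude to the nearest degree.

The haversine formula gives a central angle δ ≈ 2.376 rad (136.1°) between the endpoints. The total great-circle distance is δ·R ≈ 2.376 × 3959 ≈ 9407 mi, so the target fraction is f = 2000/9407 ≈ 0.213.
Interpolate at f ≈ 0.213 with slerp weights a = sin((1−f)δ)/sin δ ≈ 1.379, b = sin(fδ)/sin δ ≈ 0.698.
p = a·p₁ + b·p₂ ≈ (0.176, 0.923, 0.344); φ = arcsin(p_z) ≈ 20.09°, λ = atan2(p_y, p_x) ≈ 79.20°.

≈ 20°N, 79°E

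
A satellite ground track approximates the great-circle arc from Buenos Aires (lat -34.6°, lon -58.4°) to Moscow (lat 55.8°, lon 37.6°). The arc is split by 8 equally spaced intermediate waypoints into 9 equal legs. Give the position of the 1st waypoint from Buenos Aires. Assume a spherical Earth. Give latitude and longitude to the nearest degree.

≈ lat -24°, lon -49°

From cos δ = sin φ₁ sin φ₂ + cos φ₁ cos φ₂ cos Δλ, the central angle is δ ≈ 2.115 rad (121.2°).
Interpolate at f = 1/9 with slerp weights a = sin((1−f)δ)/sin δ ≈ 1.114, b = sin(fδ)/sin δ ≈ 0.272.
p = a·p₁ + b·p₂ ≈ (0.602, -0.687, -0.407); φ = arcsin(p_z) ≈ -24.03°, λ = atan2(p_y, p_x) ≈ -48.81°.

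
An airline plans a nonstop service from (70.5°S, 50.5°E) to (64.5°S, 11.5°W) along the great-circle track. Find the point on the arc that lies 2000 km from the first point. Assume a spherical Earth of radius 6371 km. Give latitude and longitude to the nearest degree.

The haversine formula gives a central angle δ ≈ 0.407 rad (23.3°) between the endpoints. The total great-circle distance is δ·R ≈ 0.407 × 6371 ≈ 2594 km, so the target fraction is f = 2000/2594 ≈ 0.771.
Interpolate at f ≈ 0.771 with slerp weights a = sin((1−f)δ)/sin δ ≈ 0.235, b = sin(fδ)/sin δ ≈ 0.780.
p = a·p₁ + b·p₂ ≈ (0.379, -0.006, -0.925); φ = arcsin(p_z) ≈ -67.73°, λ = atan2(p_y, p_x) ≈ -0.97°.

≈ (68°S, 1°W)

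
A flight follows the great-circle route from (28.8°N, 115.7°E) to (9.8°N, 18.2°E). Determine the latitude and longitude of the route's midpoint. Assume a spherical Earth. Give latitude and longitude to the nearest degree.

≈ (28°N, 63°E)

The haversine formula gives a central angle δ ≈ 1.602 rad (91.8°) between the endpoints.
Interpolate at f = 1/2 with slerp weights a = sin((1−f)δ)/sin δ ≈ 0.718, b = sin(fδ)/sin δ ≈ 0.718.
p = a·p₁ + b·p₂ ≈ (0.399, 0.788, 0.468); φ = arcsin(p_z) ≈ 27.92°, λ = atan2(p_y, p_x) ≈ 63.13°.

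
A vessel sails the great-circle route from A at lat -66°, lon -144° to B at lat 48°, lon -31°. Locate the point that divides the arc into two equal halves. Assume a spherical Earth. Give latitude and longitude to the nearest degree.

The haversine formula gives a central angle δ ≈ 2.474 rad (141.7°) between the endpoints.
Interpolate at f = 1/2 with slerp weights a = sin((1−f)δ)/sin δ ≈ 1.526, b = sin(fδ)/sin δ ≈ 1.526.
p = a·p₁ + b·p₂ ≈ (0.373, -0.891, -0.260); φ = arcsin(p_z) ≈ -15.07°, λ = atan2(p_y, p_x) ≈ -67.27°.

≈ lat -15°, lon -67°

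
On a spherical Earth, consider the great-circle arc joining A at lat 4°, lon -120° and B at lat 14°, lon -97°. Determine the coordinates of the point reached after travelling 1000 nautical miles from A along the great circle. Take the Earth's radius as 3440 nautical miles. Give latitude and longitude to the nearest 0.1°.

≈ lat 10.9°, lon -104.7°

From cos δ = sin φ₁ sin φ₂ + cos φ₁ cos φ₂ cos Δλ, the central angle is δ ≈ 0.433 rad (24.8°). The total great-circle distance is δ·R ≈ 0.433 × 3440 ≈ 1488 nmi, so the target fraction is f = 1000/1488 ≈ 0.672.
Interpolate at f ≈ 0.672 with slerp weights a = sin((1−f)δ)/sin δ ≈ 0.337, b = sin(fδ)/sin δ ≈ 0.684.
p = a·p₁ + b·p₂ ≈ (-0.249, -0.950, 0.189); φ = arcsin(p_z) ≈ 10.89°, λ = atan2(p_y, p_x) ≈ -104.70°.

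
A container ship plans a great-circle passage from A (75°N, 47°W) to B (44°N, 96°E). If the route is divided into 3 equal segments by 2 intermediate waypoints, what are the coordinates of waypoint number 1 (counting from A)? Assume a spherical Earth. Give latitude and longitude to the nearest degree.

≈ (80°N, 54°E)

Write both endpoints as unit vectors p₁, p₂ with components (cos φ cos λ, cos φ sin λ, sin φ).
The central angle between the endpoints is δ = arccos(p₁·p₂) ≈ 1.021 rad (58.5°).
Interpolate at f = 1/3 with slerp weights a = sin((1−f)δ)/sin δ ≈ 0.738, b = sin(fδ)/sin δ ≈ 0.392.
p = a·p₁ + b·p₂ ≈ (0.101, 0.140, 0.985); φ = arcsin(p_z) ≈ 80.05°, λ = atan2(p_y, p_x) ≈ 54.31°.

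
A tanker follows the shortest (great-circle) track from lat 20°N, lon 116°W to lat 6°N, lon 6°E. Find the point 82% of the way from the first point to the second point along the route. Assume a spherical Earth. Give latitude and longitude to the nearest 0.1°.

≈ lat 14.8°N, lon 13.5°W

From cos δ = sin φ₁ sin φ₂ + cos φ₁ cos φ₂ cos Δλ, the central angle is δ ≈ 2.048 rad (117.4°).
Interpolate at f = 0.82 with slerp weights a = sin((1−f)δ)/sin δ ≈ 0.406, b = sin(fδ)/sin δ ≈ 1.119.
p = a·p₁ + b·p₂ ≈ (0.940, -0.226, 0.256); φ = arcsin(p_z) ≈ 14.82°, λ = atan2(p_y, p_x) ≈ -13.54°.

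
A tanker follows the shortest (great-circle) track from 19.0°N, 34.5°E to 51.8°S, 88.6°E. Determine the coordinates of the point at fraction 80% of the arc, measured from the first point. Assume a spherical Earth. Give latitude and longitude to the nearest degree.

Write both endpoints as unit vectors p₁, p₂ with components (cos φ cos λ, cos φ sin λ, sin φ).
The central angle between the endpoints is δ = arccos(p₁·p₂) ≈ 1.484 rad (85.0°).
Interpolate at f = 0.80 with slerp weights a = sin((1−f)δ)/sin δ ≈ 0.294, b = sin(fδ)/sin δ ≈ 0.931.
p = a·p₁ + b·p₂ ≈ (0.243, 0.733, -0.636); φ = arcsin(p_z) ≈ -39.49°, λ = atan2(p_y, p_x) ≈ 71.67°.

≈ 39°S, 72°E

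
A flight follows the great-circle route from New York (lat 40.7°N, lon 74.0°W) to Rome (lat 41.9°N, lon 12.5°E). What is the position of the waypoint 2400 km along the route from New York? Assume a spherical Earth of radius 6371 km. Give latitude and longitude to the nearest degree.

≈ lat 49°N, lon 46°W

Convert each endpoint to a unit vector on the sphere (x = cos φ cos λ, y = cos φ sin λ, z = sin φ).
The central angle between the endpoints is δ = arccos(p₁·p₂) ≈ 1.082 rad (62.0°). The total great-circle distance is δ·R ≈ 1.082 × 6371 ≈ 6891 km, so the target fraction is f = 2400/6891 ≈ 0.348.
Interpolate at f ≈ 0.348 with slerp weights a = sin((1−f)δ)/sin δ ≈ 0.734, b = sin(fδ)/sin δ ≈ 0.417.
p = a·p₁ + b·p₂ ≈ (0.456, -0.468, 0.757); φ = arcsin(p_z) ≈ 49.20°, λ = atan2(p_y, p_x) ≈ -45.72°.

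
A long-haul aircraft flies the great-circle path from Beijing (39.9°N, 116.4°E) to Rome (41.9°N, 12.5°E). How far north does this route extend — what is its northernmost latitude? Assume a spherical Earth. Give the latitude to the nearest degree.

≈ 55°N

The great circle lies in the plane with unit normal n̂ = (p₁ × p₂)/|p₁ × p₂|.
Here n̂_z ≈ -0.579; the vertex latitude is φ_max = arccos|n̂_z| ≈ 54.6°.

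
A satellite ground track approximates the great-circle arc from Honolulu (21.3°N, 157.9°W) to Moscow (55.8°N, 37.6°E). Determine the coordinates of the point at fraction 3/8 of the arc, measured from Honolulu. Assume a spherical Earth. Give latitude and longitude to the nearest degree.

Convert each endpoint to a unit vector on the sphere (x = cos φ cos λ, y = cos φ sin λ, z = sin φ).
The central angle between the endpoints is δ = arccos(p₁·p₂) ≈ 1.776 rad (101.8°).
Interpolate at f = 3/8 with slerp weights a = sin((1−f)δ)/sin δ ≈ 0.915, b = sin(fδ)/sin δ ≈ 0.631.
p = a·p₁ + b·p₂ ≈ (-0.509, -0.104, 0.855); φ = arcsin(p_z) ≈ 58.71°, λ = atan2(p_y, p_x) ≈ -168.42°.

≈ (59°N, 168°W)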